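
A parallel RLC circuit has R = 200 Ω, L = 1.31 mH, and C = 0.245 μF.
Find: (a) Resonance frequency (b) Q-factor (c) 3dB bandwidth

Step 1 — Resonance: ω₀ = 1/√(LC) = 1/√(0.00131·2.45e-07) = 5.582e+04 rad/s.
Step 2 — f₀ = ω₀/(2π) = 8884 Hz.
Step 3 — Parallel Q: Q = R/(ω₀L) = 200/(5.582e+04·0.00131) = 2.735.
Step 4 — Bandwidth: Δω = ω₀/Q = 2.041e+04 rad/s; BW = Δω/(2π) = 3248 Hz.

(a) f₀ = 8884 Hz  (b) Q = 2.735  (c) BW = 3248 Hz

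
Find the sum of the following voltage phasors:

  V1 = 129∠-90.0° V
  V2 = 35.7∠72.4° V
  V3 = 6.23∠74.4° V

Step 1 — Convert each phasor to rectangular form:
  V1 = 129·(cos(-90.0°) + j·sin(-90.0°)) = 0 - j129 V
  V2 = 35.7·(cos(72.4°) + j·sin(72.4°)) = 10.79 + j34.03 V
  V3 = 6.23·(cos(74.4°) + j·sin(74.4°)) = 1.675 + j6.001 V
Step 2 — Sum components: V_total = 12.47 - j88.97 V.
Step 3 — Convert to polar: |V_total| = 89.84 V, ∠V_total = -82.0°.

V_total = 89.84∠-82.0° V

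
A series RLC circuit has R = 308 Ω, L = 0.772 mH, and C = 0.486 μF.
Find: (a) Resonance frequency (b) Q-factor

Step 1 — Resonance condition Im(Z)=0 gives ω₀ = 1/√(LC).
Step 2 — ω₀ = 1/√(0.000772·4.86e-07) = 5.163e+04 rad/s.
Step 3 — f₀ = ω₀/(2π) = 8217 Hz.
Step 4 — Series Q: Q = ω₀L/R = 5.163e+04·0.000772/308 = 0.1294.

(a) f₀ = 8217 Hz  (b) Q = 0.1294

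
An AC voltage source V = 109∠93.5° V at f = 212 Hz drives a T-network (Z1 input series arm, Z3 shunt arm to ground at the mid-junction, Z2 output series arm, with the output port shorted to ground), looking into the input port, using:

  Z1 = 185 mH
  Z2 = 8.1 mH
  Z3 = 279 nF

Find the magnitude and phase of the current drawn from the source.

Step 1 — Angular frequency: ω = 2π·f = 2π·212 = 1332 rad/s.
Step 2 — Component impedances:
  Z1: Z = jωL = j·1332·0.185 = 0 + j246.4 Ω
  Z2: Z = jωL = j·1332·0.0081 = 0 + j10.79 Ω
  Z3: Z = 1/(jωC) = -j/(ω·C) = 0 - j2691 Ω
Step 3 — With the output port shorted to ground, the output series arm Z2 runs from the junction to ground; the shunt arm Z3 also runs from the junction to ground. They appear in parallel: Z3 || Z2 = 0 + j10.83 Ω.
Step 4 — Series with input arm Z1: Z_in = Z1 + (Z3 || Z2) = 0 + j257.3 Ω = 257.3∠90.0° Ω.
Step 5 — Source phasor: V = 109∠93.5° V = -6.654 + j108.8 V.
Step 6 — Ohm's law: I = V / Z_total = (-6.654 + j108.8) / (0 + j257.3) = 0.4229 + j0.02587 A.
Step 7 — Convert to polar: |I| = 0.4237 A, ∠I = 3.5°.

I = 0.4237∠3.5° A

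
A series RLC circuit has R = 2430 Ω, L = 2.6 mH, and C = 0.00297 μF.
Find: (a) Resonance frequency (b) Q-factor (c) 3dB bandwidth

Step 1 — Resonance: ω₀ = 1/√(LC) = 1/√(0.0026·2.97e-09) = 3.599e+05 rad/s.
Step 2 — f₀ = ω₀/(2π) = 5.727e+04 Hz.
Step 3 — Series Q: Q = ω₀L/R = 3.599e+05·0.0026/2430 = 0.385.
Step 4 — Bandwidth: Δω = ω₀/Q = 9.346e+05 rad/s; BW = Δω/(2π) = 1.487e+05 Hz.

(a) f₀ = 5.727e+04 Hz  (b) Q = 0.385  (c) BW = 1.487e+05 Hz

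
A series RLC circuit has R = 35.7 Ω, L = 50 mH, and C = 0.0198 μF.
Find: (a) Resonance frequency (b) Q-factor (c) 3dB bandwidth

Step 1 — Resonance condition Im(Z)=0 gives ω₀ = 1/√(LC).
Step 2 — ω₀ = 1/√(0.05·1.98e-08) = 3.178e+04 rad/s.
Step 3 — f₀ = ω₀/(2π) = 5058 Hz.
Step 4 — Series Q: Q = ω₀L/R = 3.178e+04·0.05/35.7 = 44.51.
Step 5 — 3dB bandwidth: Δω = ω₀/Q = 714 rad/s; BW = Δω/(2π) = 113.6 Hz.

(a) f₀ = 5058 Hz  (b) Q = 44.51  (c) BW = 113.6 Hz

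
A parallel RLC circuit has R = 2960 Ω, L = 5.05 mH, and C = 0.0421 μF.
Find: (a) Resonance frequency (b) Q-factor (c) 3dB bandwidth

Step 1 — Resonance: ω₀ = 1/√(LC) = 1/√(0.00505·4.21e-08) = 6.858e+04 rad/s.
Step 2 — f₀ = ω₀/(2π) = 1.092e+04 Hz.
Step 3 — Parallel Q: Q = R/(ω₀L) = 2960/(6.858e+04·0.00505) = 8.546.
Step 4 — Bandwidth: Δω = ω₀/Q = 8025 rad/s; BW = Δω/(2π) = 1277 Hz.

(a) f₀ = 1.092e+04 Hz  (b) Q = 8.546  (c) BW = 1277 Hz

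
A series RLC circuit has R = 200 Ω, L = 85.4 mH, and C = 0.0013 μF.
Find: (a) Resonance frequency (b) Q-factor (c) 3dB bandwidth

Step 1 — Resonance: ω₀ = 1/√(LC) = 1/√(0.0854·1.3e-09) = 9.491e+04 rad/s.
Step 2 — f₀ = ω₀/(2π) = 1.51e+04 Hz.
Step 3 — Series Q: Q = ω₀L/R = 9.491e+04·0.0854/200 = 40.53.
Step 4 — Bandwidth: Δω = ω₀/Q = 2342 rad/s; BW = Δω/(2π) = 372.7 Hz.

(a) f₀ = 1.51e+04 Hz  (b) Q = 40.53  (c) BW = 372.7 Hz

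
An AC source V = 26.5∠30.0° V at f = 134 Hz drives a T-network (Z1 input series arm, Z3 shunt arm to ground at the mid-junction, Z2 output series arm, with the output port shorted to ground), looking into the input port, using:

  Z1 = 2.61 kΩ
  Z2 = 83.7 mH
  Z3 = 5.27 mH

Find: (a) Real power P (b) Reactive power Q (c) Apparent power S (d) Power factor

Step 1 — Angular frequency: ω = 2π·f = 2π·134 = 841.9 rad/s.
Step 2 — Component impedances:
  Z1: Z = R = 2610 Ω
  Z2: Z = jωL = j·841.9·0.0837 = 0 + j70.47 Ω
  Z3: Z = jωL = j·841.9·0.00527 = 0 + j4.437 Ω
Step 3 — With the output port shorted to ground, the output series arm Z2 runs from the junction to ground; the shunt arm Z3 also runs from the junction to ground. They appear in parallel: Z3 || Z2 = 0 + j4.174 Ω.
Step 4 — Series with input arm Z1: Z_in = Z1 + (Z3 || Z2) = 2610 + j4.174 Ω = 2610∠0.1° Ω.
Step 5 — Source phasor: V = 26.5∠30.0° V = 22.95 + j13.25 V.
Step 6 — Current: I = V / Z = 0.008801 + j0.005063 A = 0.01015∠29.9° A.
Step 7 — Complex power: S = V·I* = 0.2691 + j0.0004303 VA.
Step 8 — Real power: P = Re(S) = 0.2691 W.
Step 9 — Reactive power: Q = Im(S) = 0.0004303 VAR.
Step 10 — Apparent power: |S| = 0.2691 VA.
Step 11 — Power factor: PF = P/|S| = 1 (lagging).

(a) P = 0.2691 W  (b) Q = 0.0004303 VAR  (c) S = 0.2691 VA  (d) PF = 1 (lagging)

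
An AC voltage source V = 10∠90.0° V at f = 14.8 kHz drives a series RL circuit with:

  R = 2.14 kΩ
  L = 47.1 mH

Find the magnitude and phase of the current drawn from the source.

Step 1 — Angular frequency: ω = 2π·f = 2π·1.48e+04 = 9.299e+04 rad/s.
Step 2 — Component impedances:
  R: Z = R = 2140 Ω
  L: Z = jωL = j·9.299e+04·0.0471 = 0 + j4380 Ω
Step 3 — Series combination: Z_total = R + L = 2140 + j4380 Ω = 4875∠64.0° Ω.
Step 4 — Source phasor: V = 10∠90.0° V = 0 + j10 V.
Step 5 — Ohm's law: I = V / Z_total = (0 + j10) / (2140 + j4380) = 0.001843 + j0.0009006 A.
Step 6 — Convert to polar: |I| = 0.002051 A, ∠I = 26.0°.

I = 0.002051∠26.0° A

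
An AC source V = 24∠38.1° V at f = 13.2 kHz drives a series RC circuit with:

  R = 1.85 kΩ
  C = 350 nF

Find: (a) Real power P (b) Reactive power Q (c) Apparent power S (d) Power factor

Step 1 — Angular frequency: ω = 2π·f = 2π·1.32e+04 = 8.294e+04 rad/s.
Step 2 — Component impedances:
  R: Z = R = 1850 Ω
  C: Z = 1/(jωC) = -j/(ω·C) = 0 - j34.45 Ω
Step 3 — Series combination: Z_total = R + C = 1850 - j34.45 Ω = 1850∠-1.1° Ω.
Step 4 — Source phasor: V = 24∠38.1° V = 18.89 + j14.81 V.
Step 5 — Current: I = V / Z = 0.01006 + j0.008192 A = 0.01297∠39.2° A.
Step 6 — Complex power: S = V·I* = 0.3112 - j0.005796 VA.
Step 7 — Real power: P = Re(S) = 0.3112 W.
Step 8 — Reactive power: Q = Im(S) = -0.005796 VAR.
Step 9 — Apparent power: |S| = 0.3113 VA.
Step 10 — Power factor: PF = P/|S| = 0.9998 (leading).

(a) P = 0.3112 W  (b) Q = -0.005796 VAR  (c) S = 0.3113 VA  (d) PF = 0.9998 (leading)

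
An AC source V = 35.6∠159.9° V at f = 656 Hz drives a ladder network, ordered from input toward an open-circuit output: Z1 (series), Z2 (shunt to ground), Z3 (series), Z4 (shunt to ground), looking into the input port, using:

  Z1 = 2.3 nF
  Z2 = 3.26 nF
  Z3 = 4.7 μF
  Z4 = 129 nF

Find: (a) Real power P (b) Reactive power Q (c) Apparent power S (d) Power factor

Step 1 — Angular frequency: ω = 2π·f = 2π·656 = 4122 rad/s.
Step 2 — Component impedances:
  Z1: Z = 1/(jωC) = -j/(ω·C) = 0 - j1.055e+05 Ω
  Z2: Z = 1/(jωC) = -j/(ω·C) = 0 - j7.442e+04 Ω
  Z3: Z = 1/(jωC) = -j/(ω·C) = 0 - j51.62 Ω
  Z4: Z = 1/(jωC) = -j/(ω·C) = 0 - j1881 Ω
Step 3 — Ladder network (open output): work backward from the far end, alternating series and parallel combinations. Z_in = 0 - j1.074e+05 Ω = 1.074e+05∠-90.0° Ω.
Step 4 — Source phasor: V = 35.6∠159.9° V = -33.43 + j12.23 V.
Step 5 — Current: I = V / Z = -0.0001139 - j0.0003114 A = 0.0003316∠-110.1° A.
Step 6 — Complex power: S = V·I* = 0 - j0.0118 VA.
Step 7 — Real power: P = Re(S) = 0 W.
Step 8 — Reactive power: Q = Im(S) = -0.0118 VAR.
Step 9 — Apparent power: |S| = 0.0118 VA.
Step 10 — Power factor: PF = P/|S| = 0 (leading).

(a) P = 0 W  (b) Q = -0.0118 VAR  (c) S = 0.0118 VA  (d) PF = 0 (leading)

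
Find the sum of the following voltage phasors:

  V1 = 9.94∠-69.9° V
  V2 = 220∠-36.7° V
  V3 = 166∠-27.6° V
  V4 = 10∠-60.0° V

Step 1 — Convert each phasor to rectangular form:
  V1 = 9.94·(cos(-69.9°) + j·sin(-69.9°)) = 3.416 - j9.335 V
  V2 = 220·(cos(-36.7°) + j·sin(-36.7°)) = 176.4 - j131.5 V
  V3 = 166·(cos(-27.6°) + j·sin(-27.6°)) = 147.1 - j76.91 V
  V4 = 10·(cos(-60.0°) + j·sin(-60.0°)) = 5 - j8.66 V
Step 2 — Sum components: V_total = 331.9 - j226.4 V.
Step 3 — Convert to polar: |V_total| = 401.8 V, ∠V_total = -34.3°.

V_total = 401.8∠-34.3° V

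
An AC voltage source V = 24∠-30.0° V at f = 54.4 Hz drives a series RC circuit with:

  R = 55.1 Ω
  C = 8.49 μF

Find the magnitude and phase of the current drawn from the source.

Step 1 — Angular frequency: ω = 2π·f = 2π·54.4 = 341.8 rad/s.
Step 2 — Component impedances:
  R: Z = R = 55.1 Ω
  C: Z = 1/(jωC) = -j/(ω·C) = 0 - j344.6 Ω
Step 3 — Series combination: Z_total = R + C = 55.1 - j344.6 Ω = 349∠-80.9° Ω.
Step 4 — Source phasor: V = 24∠-30.0° V = 20.78 - j12 V.
Step 5 — Ohm's law: I = V / Z_total = (20.78 - j12) / (55.1 - j344.6) = 0.04336 + j0.05338 A.
Step 6 — Convert to polar: |I| = 0.06877 A, ∠I = 50.9°.

I = 0.06877∠50.9° A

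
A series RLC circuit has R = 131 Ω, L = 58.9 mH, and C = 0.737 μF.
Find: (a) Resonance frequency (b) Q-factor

Step 1 — Resonance condition Im(Z)=0 gives ω₀ = 1/√(LC).
Step 2 — ω₀ = 1/√(0.0589·7.37e-07) = 4800 rad/s.
Step 3 — f₀ = ω₀/(2π) = 763.9 Hz.
Step 4 — Series Q: Q = ω₀L/R = 4800·0.0589/131 = 2.158.

(a) f₀ = 763.9 Hz  (b) Q = 2.158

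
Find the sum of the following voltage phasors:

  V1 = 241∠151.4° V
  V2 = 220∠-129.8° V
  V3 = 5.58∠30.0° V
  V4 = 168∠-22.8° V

Step 1 — Convert each phasor to rectangular form:
  V1 = 241·(cos(151.4°) + j·sin(151.4°)) = -211.6 + j115.4 V
  V2 = 220·(cos(-129.8°) + j·sin(-129.8°)) = -140.8 - j169 V
  V3 = 5.58·(cos(30.0°) + j·sin(30.0°)) = 4.832 + j2.79 V
  V4 = 168·(cos(-22.8°) + j·sin(-22.8°)) = 154.9 - j65.1 V
Step 2 — Sum components: V_total = -192.7 - j116 V.
Step 3 — Convert to polar: |V_total| = 224.9 V, ∠V_total = -149.0°.

V_total = 224.9∠-149.0° V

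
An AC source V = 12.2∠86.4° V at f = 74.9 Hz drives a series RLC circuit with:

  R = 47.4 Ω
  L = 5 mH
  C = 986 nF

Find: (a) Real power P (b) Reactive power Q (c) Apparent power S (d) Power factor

Step 1 — Angular frequency: ω = 2π·f = 2π·74.9 = 470.6 rad/s.
Step 2 — Component impedances:
  R: Z = R = 47.4 Ω
  L: Z = jωL = j·470.6·0.005 = 0 + j2.353 Ω
  C: Z = 1/(jωC) = -j/(ω·C) = 0 - j2155 Ω
Step 3 — Series combination: Z_total = R + L + C = 47.4 - j2153 Ω = 2153∠-88.7° Ω.
Step 4 — Source phasor: V = 12.2∠86.4° V = 0.766 + j12.18 V.
Step 5 — Current: I = V / Z = -0.005646 + j0.0004802 A = 0.005666∠175.1° A.
Step 6 — Complex power: S = V·I* = 0.001522 - j0.06911 VA.
Step 7 — Real power: P = Re(S) = 0.001522 W.
Step 8 — Reactive power: Q = Im(S) = -0.06911 VAR.
Step 9 — Apparent power: |S| = 0.06912 VA.
Step 10 — Power factor: PF = P/|S| = 0.02201 (leading).

(a) P = 0.001522 W  (b) Q = -0.06911 VAR  (c) S = 0.06912 VA  (d) PF = 0.02201 (leading)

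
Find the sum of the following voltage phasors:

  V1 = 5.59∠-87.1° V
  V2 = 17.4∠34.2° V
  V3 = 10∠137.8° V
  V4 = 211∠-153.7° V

Step 1 — Convert each phasor to rectangular form:
  V1 = 5.59·(cos(-87.1°) + j·sin(-87.1°)) = 0.2828 - j5.583 V
  V2 = 17.4·(cos(34.2°) + j·sin(34.2°)) = 14.39 + j9.78 V
  V3 = 10·(cos(137.8°) + j·sin(137.8°)) = -7.408 + j6.717 V
  V4 = 211·(cos(-153.7°) + j·sin(-153.7°)) = -189.2 - j93.49 V
Step 2 — Sum components: V_total = -181.9 - j82.57 V.
Step 3 — Convert to polar: |V_total| = 199.8 V, ∠V_total = -155.6°.

V_total = 199.8∠-155.6° V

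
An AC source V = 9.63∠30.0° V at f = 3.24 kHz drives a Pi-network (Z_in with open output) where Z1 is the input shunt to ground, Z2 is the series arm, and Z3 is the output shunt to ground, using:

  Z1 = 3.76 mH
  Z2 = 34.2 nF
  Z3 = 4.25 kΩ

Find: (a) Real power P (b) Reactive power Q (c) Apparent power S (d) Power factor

Step 1 — Angular frequency: ω = 2π·f = 2π·3240 = 2.036e+04 rad/s.
Step 2 — Component impedances:
  Z1: Z = jωL = j·2.036e+04·0.00376 = 0 + j76.54 Ω
  Z2: Z = 1/(jωC) = -j/(ω·C) = 0 - j1436 Ω
  Z3: Z = R = 4250 Ω
Step 3 — With open output, the series arm Z2 and the output shunt Z3 appear in series to ground: Z2 + Z3 = 4250 - j1436 Ω.
Step 4 — Parallel with input shunt Z1: Z_in = Z1 || (Z2 + Z3) = 1.251 + j76.94 Ω = 76.95∠89.1° Ω.
Step 5 — Source phasor: V = 9.63∠30.0° V = 8.34 + j4.815 V.
Step 6 — Current: I = V / Z = 0.06432 - j0.1073 A = 0.1251∠-59.1° A.
Step 7 — Complex power: S = V·I* = 0.01958 + j1.205 VA.
Step 8 — Real power: P = Re(S) = 0.01958 W.
Step 9 — Reactive power: Q = Im(S) = 1.205 VAR.
Step 10 — Apparent power: |S| = 1.205 VA.
Step 11 — Power factor: PF = P/|S| = 0.01625 (lagging).

(a) P = 0.01958 W  (b) Q = 1.205 VAR  (c) S = 1.205 VA  (d) PF = 0.01625 (lagging)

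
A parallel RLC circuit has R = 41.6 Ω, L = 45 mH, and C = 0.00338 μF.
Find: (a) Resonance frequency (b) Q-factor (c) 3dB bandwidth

Step 1 — Resonance: ω₀ = 1/√(LC) = 1/√(0.045·3.38e-09) = 8.108e+04 rad/s.
Step 2 — f₀ = ω₀/(2π) = 1.29e+04 Hz.
Step 3 — Parallel Q: Q = R/(ω₀L) = 41.6/(8.108e+04·0.045) = 0.0114.
Step 4 — Bandwidth: Δω = ω₀/Q = 7.112e+06 rad/s; BW = Δω/(2π) = 1.132e+06 Hz.

(a) f₀ = 1.29e+04 Hz  (b) Q = 0.0114  (c) BW = 1.132e+06 Hz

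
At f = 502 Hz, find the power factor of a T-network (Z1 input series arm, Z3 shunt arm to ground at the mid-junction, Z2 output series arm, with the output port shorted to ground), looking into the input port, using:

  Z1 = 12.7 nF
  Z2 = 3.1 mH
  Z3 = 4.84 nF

Step 1 — Angular frequency: ω = 2π·f = 2π·502 = 3154 rad/s.
Step 2 — Component impedances:
  Z1: Z = 1/(jωC) = -j/(ω·C) = 0 - j2.496e+04 Ω
  Z2: Z = jωL = j·3154·0.0031 = 0 + j9.778 Ω
  Z3: Z = 1/(jωC) = -j/(ω·C) = 0 - j6.55e+04 Ω
Step 3 — With the output port shorted to ground, the output series arm Z2 runs from the junction to ground; the shunt arm Z3 also runs from the junction to ground. They appear in parallel: Z3 || Z2 = 0 + j9.779 Ω.
Step 4 — Series with input arm Z1: Z_in = Z1 + (Z3 || Z2) = 0 - j2.495e+04 Ω = 2.495e+04∠-90.0° Ω.
Step 5 — Power factor: PF = cos(φ) = Re(Z)/|Z| = 0/2.495e+04 = 0.
Step 6 — Type: Im(Z) = -2.495e+04 ⇒ leading (phase φ = -90.0°).

PF = 0 (leading, φ = -90.0°)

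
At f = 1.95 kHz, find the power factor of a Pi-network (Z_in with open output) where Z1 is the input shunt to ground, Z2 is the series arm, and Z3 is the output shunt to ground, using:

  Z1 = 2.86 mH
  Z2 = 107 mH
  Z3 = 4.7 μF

Step 1 — Angular frequency: ω = 2π·f = 2π·1950 = 1.225e+04 rad/s.
Step 2 — Component impedances:
  Z1: Z = jωL = j·1.225e+04·0.00286 = 0 + j35.04 Ω
  Z2: Z = jωL = j·1.225e+04·0.107 = 0 + j1311 Ω
  Z3: Z = 1/(jωC) = -j/(ω·C) = 0 - j17.37 Ω
Step 3 — With open output, the series arm Z2 and the output shunt Z3 appear in series to ground: Z2 + Z3 = 0 + j1294 Ω.
Step 4 — Parallel with input shunt Z1: Z_in = Z1 || (Z2 + Z3) = 0 + j34.12 Ω = 34.12∠90.0° Ω.
Step 5 — Power factor: PF = cos(φ) = Re(Z)/|Z| = -0/34.12 = -0.
Step 6 — Type: Im(Z) = 34.12 ⇒ lagging (phase φ = 90.0°).

PF = -0 (lagging, φ = 90.0°)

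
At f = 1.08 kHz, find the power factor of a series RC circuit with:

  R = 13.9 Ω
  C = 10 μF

Step 1 — Angular frequency: ω = 2π·f = 2π·1080 = 6786 rad/s.
Step 2 — Component impedances:
  R: Z = R = 13.9 Ω
  C: Z = 1/(jωC) = -j/(ω·C) = 0 - j14.74 Ω
Step 3 — Series combination: Z_total = R + C = 13.9 - j14.74 Ω = 20.26∠-46.7° Ω.
Step 4 — Power factor: PF = cos(φ) = Re(Z)/|Z| = 13.9/20.2578 = 0.6862.
Step 5 — Type: Im(Z) = -14.74 ⇒ leading (phase φ = -46.7°).

PF = 0.6862 (leading, φ = -46.7°)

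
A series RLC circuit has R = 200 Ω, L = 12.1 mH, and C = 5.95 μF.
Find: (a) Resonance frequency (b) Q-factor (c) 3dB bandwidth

Step 1 — Resonance condition Im(Z)=0 gives ω₀ = 1/√(LC).
Step 2 — ω₀ = 1/√(0.0121·5.95e-06) = 3727 rad/s.
Step 3 — f₀ = ω₀/(2π) = 593.2 Hz.
Step 4 — Series Q: Q = ω₀L/R = 3727·0.0121/200 = 0.2255.
Step 5 — 3dB bandwidth: Δω = ω₀/Q = 1.653e+04 rad/s; BW = Δω/(2π) = 2631 Hz.

(a) f₀ = 593.2 Hz  (b) Q = 0.2255  (c) BW = 2631 Hz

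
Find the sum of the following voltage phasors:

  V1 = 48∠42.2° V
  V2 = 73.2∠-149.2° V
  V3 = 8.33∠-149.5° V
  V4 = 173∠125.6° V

Step 1 — Convert each phasor to rectangular form:
  V1 = 48·(cos(42.2°) + j·sin(42.2°)) = 35.56 + j32.24 V
  V2 = 73.2·(cos(-149.2°) + j·sin(-149.2°)) = -62.88 - j37.48 V
  V3 = 8.33·(cos(-149.5°) + j·sin(-149.5°)) = -7.177 - j4.228 V
  V4 = 173·(cos(125.6°) + j·sin(125.6°)) = -100.7 + j140.7 V
Step 2 — Sum components: V_total = -135.2 + j131.2 V.
Step 3 — Convert to polar: |V_total| = 188.4 V, ∠V_total = 135.9°.

V_total = 188.4∠135.9° V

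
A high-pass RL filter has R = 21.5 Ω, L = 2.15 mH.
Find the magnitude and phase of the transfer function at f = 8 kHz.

Step 1 — Angular frequency: ω = 2π·8000 = 5.027e+04 rad/s.
Step 2 — Transfer function: H(jω) = jωL/(R + jωL).
Step 3 — Numerator jωL = j·108.1; denominator R + jωL = 21.5 + j108.1.
Step 4 — H = 0.9619 + j0.1914.
Step 5 — Magnitude: |H| = 0.9808 (-0.2 dB); phase: φ = 11.3°.

|H| = 0.9808 (-0.2 dB), φ = 11.3°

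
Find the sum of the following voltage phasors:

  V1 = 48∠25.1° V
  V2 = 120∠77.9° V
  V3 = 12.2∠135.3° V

Step 1 — Convert each phasor to rectangular form:
  V1 = 48·(cos(25.1°) + j·sin(25.1°)) = 43.47 + j20.36 V
  V2 = 120·(cos(77.9°) + j·sin(77.9°)) = 25.15 + j117.3 V
  V3 = 12.2·(cos(135.3°) + j·sin(135.3°)) = -8.672 + j8.581 V
Step 2 — Sum components: V_total = 59.95 + j146.3 V.
Step 3 — Convert to polar: |V_total| = 158.1 V, ∠V_total = 67.7°.

V_total = 158.1∠67.7° V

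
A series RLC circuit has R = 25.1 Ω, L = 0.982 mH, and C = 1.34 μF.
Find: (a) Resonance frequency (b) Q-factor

Step 1 — Resonance condition Im(Z)=0 gives ω₀ = 1/√(LC).
Step 2 — ω₀ = 1/√(0.000982·1.34e-06) = 2.757e+04 rad/s.
Step 3 — f₀ = ω₀/(2π) = 4387 Hz.
Step 4 — Series Q: Q = ω₀L/R = 2.757e+04·0.000982/25.1 = 1.079.

(a) f₀ = 4387 Hz  (b) Q = 1.079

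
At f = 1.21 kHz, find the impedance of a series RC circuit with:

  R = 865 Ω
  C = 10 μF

Step 1 — Angular frequency: ω = 2π·f = 2π·1210 = 7603 rad/s.
Step 2 — Component impedances:
  R: Z = R = 865 Ω
  C: Z = 1/(jωC) = -j/(ω·C) = 0 - j13.15 Ω
Step 3 — Series combination: Z_total = R + C = 865 - j13.15 Ω = 865.1∠-0.9° Ω.

Z = 865 - j13.15 Ω = 865.1∠-0.9° Ω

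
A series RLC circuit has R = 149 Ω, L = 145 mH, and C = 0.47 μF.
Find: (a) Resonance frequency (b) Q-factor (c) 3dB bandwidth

Step 1 — Resonance: ω₀ = 1/√(LC) = 1/√(0.145·4.7e-07) = 3831 rad/s.
Step 2 — f₀ = ω₀/(2π) = 609.7 Hz.
Step 3 — Series Q: Q = ω₀L/R = 3831·0.145/149 = 3.728.
Step 4 — Bandwidth: Δω = ω₀/Q = 1028 rad/s; BW = Δω/(2π) = 163.5 Hz.

(a) f₀ = 609.7 Hz  (b) Q = 3.728  (c) BW = 163.5 Hz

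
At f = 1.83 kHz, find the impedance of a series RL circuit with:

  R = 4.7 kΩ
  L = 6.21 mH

Step 1 — Angular frequency: ω = 2π·f = 2π·1830 = 1.15e+04 rad/s.
Step 2 — Component impedances:
  R: Z = R = 4700 Ω
  L: Z = jωL = j·1.15e+04·0.00621 = 0 + j71.4 Ω
Step 3 — Series combination: Z_total = R + L = 4700 + j71.4 Ω = 4701∠0.9° Ω.

Z = 4700 + j71.4 Ω = 4701∠0.9° Ω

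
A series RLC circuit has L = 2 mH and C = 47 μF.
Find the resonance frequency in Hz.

Step 1 — Resonance condition Im(Z)=0 gives ω₀ = 1/√(LC).
Step 2 — ω₀ = 1/√(0.002·4.7e-05) = 3262 rad/s.
Step 3 — f₀ = ω₀/(2π) = 519.1 Hz.

f₀ = 519.1 Hz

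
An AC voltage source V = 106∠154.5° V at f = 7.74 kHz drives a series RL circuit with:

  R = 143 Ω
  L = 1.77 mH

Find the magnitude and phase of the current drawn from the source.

Step 1 — Angular frequency: ω = 2π·f = 2π·7740 = 4.863e+04 rad/s.
Step 2 — Component impedances:
  R: Z = R = 143 Ω
  L: Z = jωL = j·4.863e+04·0.00177 = 0 + j86.08 Ω
Step 3 — Series combination: Z_total = R + L = 143 + j86.08 Ω = 166.9∠31.0° Ω.
Step 4 — Source phasor: V = 106∠154.5° V = -95.67 + j45.63 V.
Step 5 — Ohm's law: I = V / Z_total = (-95.67 + j45.63) / (143 + j86.08) = -0.3501 + j0.5299 A.
Step 6 — Convert to polar: |I| = 0.6351 A, ∠I = 123.5°.

I = 0.6351∠123.5° A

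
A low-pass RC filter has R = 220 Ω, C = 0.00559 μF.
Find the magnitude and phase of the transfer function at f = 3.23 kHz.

Step 1 — Angular frequency: ω = 2π·3230 = 2.029e+04 rad/s.
Step 2 — Transfer function: H(jω) = 1/(1 + jωRC).
Step 3 — Denominator: 1 + jωRC = 1 + j·2.029e+04·220·5.59e-09 = 1 + j0.02496.
Step 4 — H = 0.9994 - j0.02494.
Step 5 — Magnitude: |H| = 0.9997 (-0.0 dB); phase: φ = -1.4°.

|H| = 0.9997 (-0.0 dB), φ = -1.4°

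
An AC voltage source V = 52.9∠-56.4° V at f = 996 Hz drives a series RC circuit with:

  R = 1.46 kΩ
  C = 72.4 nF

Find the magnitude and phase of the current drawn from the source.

Step 1 — Angular frequency: ω = 2π·f = 2π·996 = 6258 rad/s.
Step 2 — Component impedances:
  R: Z = R = 1460 Ω
  C: Z = 1/(jωC) = -j/(ω·C) = 0 - j2207 Ω
Step 3 — Series combination: Z_total = R + C = 1460 - j2207 Ω = 2646∠-56.5° Ω.
Step 4 — Source phasor: V = 52.9∠-56.4° V = 29.27 - j44.06 V.
Step 5 — Ohm's law: I = V / Z_total = (29.27 - j44.06) / (1460 - j2207) = 0.01999 + j4.023e-05 A.
Step 6 — Convert to polar: |I| = 0.01999 A, ∠I = 0.1°.

I = 0.01999∠0.1° A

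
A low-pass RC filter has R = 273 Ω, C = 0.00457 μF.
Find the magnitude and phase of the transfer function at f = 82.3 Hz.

Step 1 — Angular frequency: ω = 2π·82.3 = 517.1 rad/s.
Step 2 — Transfer function: H(jω) = 1/(1 + jωRC).
Step 3 — Denominator: 1 + jωRC = 1 + j·517.1·273·4.57e-09 = 1 + j0.0006451.
Step 4 — H = 1 - j0.0006451.
Step 5 — Magnitude: |H| = 1 (-0.0 dB); phase: φ = -0.0°.

|H| = 1 (-0.0 dB), φ = -0.0°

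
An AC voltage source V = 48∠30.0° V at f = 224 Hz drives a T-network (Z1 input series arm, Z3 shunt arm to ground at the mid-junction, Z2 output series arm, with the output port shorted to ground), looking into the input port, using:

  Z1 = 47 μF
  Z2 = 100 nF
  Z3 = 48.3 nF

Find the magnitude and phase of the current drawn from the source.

Step 1 — Angular frequency: ω = 2π·f = 2π·224 = 1407 rad/s.
Step 2 — Component impedances:
  Z1: Z = 1/(jωC) = -j/(ω·C) = 0 - j15.12 Ω
  Z2: Z = 1/(jωC) = -j/(ω·C) = 0 - j7105 Ω
  Z3: Z = 1/(jωC) = -j/(ω·C) = 0 - j1.471e+04 Ω
Step 3 — With the output port shorted to ground, the output series arm Z2 runs from the junction to ground; the shunt arm Z3 also runs from the junction to ground. They appear in parallel: Z3 || Z2 = 0 - j4791 Ω.
Step 4 — Series with input arm Z1: Z_in = Z1 + (Z3 || Z2) = 0 - j4806 Ω = 4806∠-90.0° Ω.
Step 5 — Source phasor: V = 48∠30.0° V = 41.57 + j24 V.
Step 6 — Ohm's law: I = V / Z_total = (41.57 + j24) / (0 - j4806) = -0.004994 + j0.008649 A.
Step 7 — Convert to polar: |I| = 0.009987 A, ∠I = 120.0°.

I = 0.009987∠120.0° A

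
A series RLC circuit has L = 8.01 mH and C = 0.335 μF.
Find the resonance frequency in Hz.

Step 1 — Resonance condition Im(Z)=0 gives ω₀ = 1/√(LC).
Step 2 — ω₀ = 1/√(0.00801·3.35e-07) = 1.93e+04 rad/s.
Step 3 — f₀ = ω₀/(2π) = 3072 Hz.

f₀ = 3072 Hz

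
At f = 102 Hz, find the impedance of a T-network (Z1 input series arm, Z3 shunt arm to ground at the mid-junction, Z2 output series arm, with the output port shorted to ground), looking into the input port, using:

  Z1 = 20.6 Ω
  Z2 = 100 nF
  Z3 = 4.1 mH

Step 1 — Angular frequency: ω = 2π·f = 2π·102 = 640.9 rad/s.
Step 2 — Component impedances:
  Z1: Z = R = 20.6 Ω
  Z2: Z = 1/(jωC) = -j/(ω·C) = 0 - j1.56e+04 Ω
  Z3: Z = jωL = j·640.9·0.0041 = 0 + j2.628 Ω
Step 3 — With the output port shorted to ground, the output series arm Z2 runs from the junction to ground; the shunt arm Z3 also runs from the junction to ground. They appear in parallel: Z3 || Z2 = 0 + j2.628 Ω.
Step 4 — Series with input arm Z1: Z_in = Z1 + (Z3 || Z2) = 20.6 + j2.628 Ω = 20.77∠7.3° Ω.

Z = 20.6 + j2.628 Ω = 20.77∠7.3° Ω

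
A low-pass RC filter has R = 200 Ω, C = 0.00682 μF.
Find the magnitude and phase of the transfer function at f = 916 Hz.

Step 1 — Angular frequency: ω = 2π·916 = 5755 rad/s.
Step 2 — Transfer function: H(jω) = 1/(1 + jωRC).
Step 3 — Denominator: 1 + jωRC = 1 + j·5755·200·6.82e-09 = 1 + j0.00785.
Step 4 — H = 0.9999 - j0.00785.
Step 5 — Magnitude: |H| = 1 (-0.0 dB); phase: φ = -0.4°.

|H| = 1 (-0.0 dB), φ = -0.4°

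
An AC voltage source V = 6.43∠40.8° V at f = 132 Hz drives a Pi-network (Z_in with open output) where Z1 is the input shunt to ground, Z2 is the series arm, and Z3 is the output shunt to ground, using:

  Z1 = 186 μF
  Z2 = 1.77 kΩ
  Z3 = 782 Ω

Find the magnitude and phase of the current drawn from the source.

Step 1 — Angular frequency: ω = 2π·f = 2π·132 = 829.4 rad/s.
Step 2 — Component impedances:
  Z1: Z = 1/(jωC) = -j/(ω·C) = 0 - j6.482 Ω
  Z2: Z = R = 1770 Ω
  Z3: Z = R = 782 Ω
Step 3 — With open output, the series arm Z2 and the output shunt Z3 appear in series to ground: Z2 + Z3 = 2552 Ω.
Step 4 — Parallel with input shunt Z1: Z_in = Z1 || (Z2 + Z3) = 0.01647 - j6.482 Ω = 6.482∠-89.9° Ω.
Step 5 — Source phasor: V = 6.43∠40.8° V = 4.867 + j4.201 V.
Step 6 — Ohm's law: I = V / Z_total = (4.867 + j4.201) / (0.01647 - j6.482) = -0.6462 + j0.7525 A.
Step 7 — Convert to polar: |I| = 0.9919 A, ∠I = 130.7°.

I = 0.9919∠130.7° A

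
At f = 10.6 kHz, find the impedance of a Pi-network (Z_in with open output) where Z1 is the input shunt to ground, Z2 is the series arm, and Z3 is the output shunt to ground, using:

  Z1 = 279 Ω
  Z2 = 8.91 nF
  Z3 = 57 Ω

Step 1 — Angular frequency: ω = 2π·f = 2π·1.06e+04 = 6.66e+04 rad/s.
Step 2 — Component impedances:
  Z1: Z = R = 279 Ω
  Z2: Z = 1/(jωC) = -j/(ω·C) = 0 - j1685 Ω
  Z3: Z = R = 57 Ω
Step 3 — With open output, the series arm Z2 and the output shunt Z3 appear in series to ground: Z2 + Z3 = 57 - j1685 Ω.
Step 4 — Parallel with input shunt Z1: Z_in = Z1 || (Z2 + Z3) = 270.1 - j44.43 Ω = 273.8∠-9.3° Ω.

Z = 270.1 - j44.43 Ω = 273.8∠-9.3° Ω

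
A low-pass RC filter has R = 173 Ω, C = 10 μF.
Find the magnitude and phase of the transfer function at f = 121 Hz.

Step 1 — Angular frequency: ω = 2π·121 = 760.3 rad/s.
Step 2 — Transfer function: H(jω) = 1/(1 + jωRC).
Step 3 — Denominator: 1 + jωRC = 1 + j·760.3·173·1e-05 = 1 + j1.315.
Step 4 — H = 0.3663 - j0.4818.
Step 5 — Magnitude: |H| = 0.6052 (-4.4 dB); phase: φ = -52.8°.

|H| = 0.6052 (-4.4 dB), φ = -52.8°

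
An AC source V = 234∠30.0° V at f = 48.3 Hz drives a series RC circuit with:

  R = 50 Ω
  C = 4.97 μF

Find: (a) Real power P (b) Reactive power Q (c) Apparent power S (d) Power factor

Step 1 — Angular frequency: ω = 2π·f = 2π·48.3 = 303.5 rad/s.
Step 2 — Component impedances:
  R: Z = R = 50 Ω
  C: Z = 1/(jωC) = -j/(ω·C) = 0 - j663 Ω
Step 3 — Series combination: Z_total = R + C = 50 - j663 Ω = 664.9∠-85.7° Ω.
Step 4 — Source phasor: V = 234∠30.0° V = 202.6 + j117 V.
Step 5 — Current: I = V / Z = -0.1526 + j0.3172 A = 0.3519∠115.7° A.
Step 6 — Complex power: S = V·I* = 6.193 - j82.12 VA.
Step 7 — Real power: P = Re(S) = 6.193 W.
Step 8 — Reactive power: Q = Im(S) = -82.12 VAR.
Step 9 — Apparent power: |S| = 82.35 VA.
Step 10 — Power factor: PF = P/|S| = 0.0752 (leading).

(a) P = 6.193 W  (b) Q = -82.12 VAR  (c) S = 82.35 VA  (d) PF = 0.0752 (leading)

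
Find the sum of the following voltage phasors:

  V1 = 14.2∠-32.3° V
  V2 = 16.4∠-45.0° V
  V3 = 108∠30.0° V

Step 1 — Convert each phasor to rectangular form:
  V1 = 14.2·(cos(-32.3°) + j·sin(-32.3°)) = 12 - j7.588 V
  V2 = 16.4·(cos(-45.0°) + j·sin(-45.0°)) = 11.6 - j11.6 V
  V3 = 108·(cos(30.0°) + j·sin(30.0°)) = 93.53 + j54 V
Step 2 — Sum components: V_total = 117.1 + j34.82 V.
Step 3 — Convert to polar: |V_total| = 122.2 V, ∠V_total = 16.6°.

V_total = 122.2∠16.6° V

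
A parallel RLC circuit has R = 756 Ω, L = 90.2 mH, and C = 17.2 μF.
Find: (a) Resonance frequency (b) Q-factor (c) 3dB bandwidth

Step 1 — Resonance: ω₀ = 1/√(LC) = 1/√(0.0902·1.72e-05) = 802.8 rad/s.
Step 2 — f₀ = ω₀/(2π) = 127.8 Hz.
Step 3 — Parallel Q: Q = R/(ω₀L) = 756/(802.8·0.0902) = 10.44.
Step 4 — Bandwidth: Δω = ω₀/Q = 76.9 rad/s; BW = Δω/(2π) = 12.24 Hz.

(a) f₀ = 127.8 Hz  (b) Q = 10.44  (c) BW = 12.24 Hz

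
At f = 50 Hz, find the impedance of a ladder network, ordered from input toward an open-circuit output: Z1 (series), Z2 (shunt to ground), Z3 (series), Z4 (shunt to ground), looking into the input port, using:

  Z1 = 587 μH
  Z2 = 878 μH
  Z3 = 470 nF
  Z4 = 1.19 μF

Step 1 — Angular frequency: ω = 2π·f = 2π·50 = 314.2 rad/s.
Step 2 — Component impedances:
  Z1: Z = jωL = j·314.2·0.000587 = 0 + j0.1844 Ω
  Z2: Z = jωL = j·314.2·0.000878 = 0 + j0.2758 Ω
  Z3: Z = 1/(jωC) = -j/(ω·C) = 0 - j6773 Ω
  Z4: Z = 1/(jωC) = -j/(ω·C) = 0 - j2675 Ω
Step 3 — Ladder network (open output): work backward from the far end, alternating series and parallel combinations. Z_in = 0 + j0.4603 Ω = 0.4603∠90.0° Ω.

Z = 0 + j0.4603 Ω = 0.4603∠90.0° Ω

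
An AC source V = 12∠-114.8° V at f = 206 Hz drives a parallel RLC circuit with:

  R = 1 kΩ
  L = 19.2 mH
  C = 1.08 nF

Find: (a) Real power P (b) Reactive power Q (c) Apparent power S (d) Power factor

Step 1 — Angular frequency: ω = 2π·f = 2π·206 = 1294 rad/s.
Step 2 — Component impedances:
  R: Z = R = 1000 Ω
  L: Z = jωL = j·1294·0.0192 = 0 + j24.85 Ω
  C: Z = 1/(jωC) = -j/(ω·C) = 0 - j7.154e+05 Ω
Step 3 — Parallel combination: 1/Z_total = 1/R + 1/L + 1/C; Z_total = 0.6172 + j24.84 Ω = 24.84∠88.6° Ω.
Step 4 — Source phasor: V = 12∠-114.8° V = -5.033 - j10.89 V.
Step 5 — Current: I = V / Z = -0.4434 + j0.1916 A = 0.483∠156.6° A.
Step 6 — Complex power: S = V·I* = 0.144 + j5.794 VA.
Step 7 — Real power: P = Re(S) = 0.144 W.
Step 8 — Reactive power: Q = Im(S) = 5.794 VAR.
Step 9 — Apparent power: |S| = 5.796 VA.
Step 10 — Power factor: PF = P/|S| = 0.02484 (lagging).

(a) P = 0.144 W  (b) Q = 5.794 VAR  (c) S = 5.796 VA  (d) PF = 0.02484 (lagging)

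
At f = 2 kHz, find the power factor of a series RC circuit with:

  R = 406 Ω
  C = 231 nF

Step 1 — Angular frequency: ω = 2π·f = 2π·2000 = 1.257e+04 rad/s.
Step 2 — Component impedances:
  R: Z = R = 406 Ω
  C: Z = 1/(jωC) = -j/(ω·C) = 0 - j344.5 Ω
Step 3 — Series combination: Z_total = R + C = 406 - j344.5 Ω = 532.5∠-40.3° Ω.
Step 4 — Power factor: PF = cos(φ) = Re(Z)/|Z| = 406/532.46 = 0.7625.
Step 5 — Type: Im(Z) = -344.5 ⇒ leading (phase φ = -40.3°).

PF = 0.7625 (leading, φ = -40.3°)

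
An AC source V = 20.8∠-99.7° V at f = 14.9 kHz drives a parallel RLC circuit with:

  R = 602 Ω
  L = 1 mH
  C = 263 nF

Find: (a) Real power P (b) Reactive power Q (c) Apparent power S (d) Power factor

Step 1 — Angular frequency: ω = 2π·f = 2π·1.49e+04 = 9.362e+04 rad/s.
Step 2 — Component impedances:
  R: Z = R = 602 Ω
  L: Z = jωL = j·9.362e+04·0.001 = 0 + j93.62 Ω
  C: Z = 1/(jωC) = -j/(ω·C) = 0 - j40.61 Ω
Step 3 — Parallel combination: 1/Z_total = 1/R + 1/L + 1/C; Z_total = 8.428 - j70.73 Ω = 71.23∠-83.2° Ω.
Step 4 — Source phasor: V = 20.8∠-99.7° V = -3.505 - j20.5 V.
Step 5 — Current: I = V / Z = 0.28 - j0.08291 A = 0.292∠-16.5° A.
Step 6 — Complex power: S = V·I* = 0.7187 - j6.031 VA.
Step 7 — Real power: P = Re(S) = 0.7187 W.
Step 8 — Reactive power: Q = Im(S) = -6.031 VAR.
Step 9 — Apparent power: |S| = 6.074 VA.
Step 10 — Power factor: PF = P/|S| = 0.1183 (leading).

(a) P = 0.7187 W  (b) Q = -6.031 VAR  (c) S = 6.074 VA  (d) PF = 0.1183 (leading)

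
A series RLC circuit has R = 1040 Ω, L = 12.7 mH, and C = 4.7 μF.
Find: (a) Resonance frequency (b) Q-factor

Step 1 — Resonance condition Im(Z)=0 gives ω₀ = 1/√(LC).
Step 2 — ω₀ = 1/√(0.0127·4.7e-06) = 4093 rad/s.
Step 3 — f₀ = ω₀/(2π) = 651.4 Hz.
Step 4 — Series Q: Q = ω₀L/R = 4093·0.0127/1040 = 0.04998.

(a) f₀ = 651.4 Hz  (b) Q = 0.04998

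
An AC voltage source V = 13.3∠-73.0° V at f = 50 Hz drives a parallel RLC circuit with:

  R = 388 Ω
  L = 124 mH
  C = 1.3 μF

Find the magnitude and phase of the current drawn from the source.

Step 1 — Angular frequency: ω = 2π·f = 2π·50 = 314.2 rad/s.
Step 2 — Component impedances:
  R: Z = R = 388 Ω
  L: Z = jωL = j·314.2·0.124 = 0 + j38.96 Ω
  C: Z = 1/(jωC) = -j/(ω·C) = 0 - j2449 Ω
Step 3 — Parallel combination: 1/Z_total = 1/R + 1/L + 1/C; Z_total = 3.997 + j39.18 Ω = 39.38∠84.2° Ω.
Step 4 — Source phasor: V = 13.3∠-73.0° V = 3.889 - j12.72 V.
Step 5 — Ohm's law: I = V / Z_total = (3.889 - j12.72) / (3.997 + j39.18) = -0.3113 - j0.131 A.
Step 6 — Convert to polar: |I| = 0.3377 A, ∠I = -157.2°.

I = 0.3377∠-157.2° A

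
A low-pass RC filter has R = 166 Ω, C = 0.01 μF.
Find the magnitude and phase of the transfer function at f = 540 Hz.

Step 1 — Angular frequency: ω = 2π·540 = 3393 rad/s.
Step 2 — Transfer function: H(jω) = 1/(1 + jωRC).
Step 3 — Denominator: 1 + jωRC = 1 + j·3393·166·1e-08 = 1 + j0.005632.
Step 4 — H = 1 - j0.005632.
Step 5 — Magnitude: |H| = 1 (-0.0 dB); phase: φ = -0.3°.

|H| = 1 (-0.0 dB), φ = -0.3°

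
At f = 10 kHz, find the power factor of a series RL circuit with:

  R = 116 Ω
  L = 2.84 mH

Step 1 — Angular frequency: ω = 2π·f = 2π·1e+04 = 6.283e+04 rad/s.
Step 2 — Component impedances:
  R: Z = R = 116 Ω
  L: Z = jωL = j·6.283e+04·0.00284 = 0 + j178.4 Ω
Step 3 — Series combination: Z_total = R + L = 116 + j178.4 Ω = 212.8∠57.0° Ω.
Step 4 — Power factor: PF = cos(φ) = Re(Z)/|Z| = 116/212.83 = 0.545.
Step 5 — Type: Im(Z) = 178.4 ⇒ lagging (phase φ = 57.0°).

PF = 0.545 (lagging, φ = 57.0°)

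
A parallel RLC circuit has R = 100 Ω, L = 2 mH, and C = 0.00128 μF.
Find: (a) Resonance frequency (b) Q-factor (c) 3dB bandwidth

Step 1 — Resonance: ω₀ = 1/√(LC) = 1/√(0.002·1.28e-09) = 6.25e+05 rad/s.
Step 2 — f₀ = ω₀/(2π) = 9.947e+04 Hz.
Step 3 — Parallel Q: Q = R/(ω₀L) = 100/(6.25e+05·0.002) = 0.08.
Step 4 — Bandwidth: Δω = ω₀/Q = 7.812e+06 rad/s; BW = Δω/(2π) = 1.243e+06 Hz.

(a) f₀ = 9.947e+04 Hz  (b) Q = 0.08  (c) BW = 1.243e+06 Hz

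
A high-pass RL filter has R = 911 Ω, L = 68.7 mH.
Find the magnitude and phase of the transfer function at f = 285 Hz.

Step 1 — Angular frequency: ω = 2π·285 = 1791 rad/s.
Step 2 — Transfer function: H(jω) = jωL/(R + jωL).
Step 3 — Numerator jωL = j·123; denominator R + jωL = 911 + j123.
Step 4 — H = 0.01791 + j0.1326.
Step 5 — Magnitude: |H| = 0.1338 (-17.5 dB); phase: φ = 82.3°.

|H| = 0.1338 (-17.5 dB), φ = 82.3°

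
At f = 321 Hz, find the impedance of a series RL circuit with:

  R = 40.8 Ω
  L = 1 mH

Step 1 — Angular frequency: ω = 2π·f = 2π·321 = 2017 rad/s.
Step 2 — Component impedances:
  R: Z = R = 40.8 Ω
  L: Z = jωL = j·2017·0.001 = 0 + j2.017 Ω
Step 3 — Series combination: Z_total = R + L = 40.8 + j2.017 Ω = 40.85∠2.8° Ω.

Z = 40.8 + j2.017 Ω = 40.85∠2.8° Ω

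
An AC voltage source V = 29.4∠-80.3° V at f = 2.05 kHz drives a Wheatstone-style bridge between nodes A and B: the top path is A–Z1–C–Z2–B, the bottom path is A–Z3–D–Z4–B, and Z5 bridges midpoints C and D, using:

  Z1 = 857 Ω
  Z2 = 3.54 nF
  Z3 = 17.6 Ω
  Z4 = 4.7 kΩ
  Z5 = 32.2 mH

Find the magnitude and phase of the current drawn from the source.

Step 1 — Angular frequency: ω = 2π·f = 2π·2050 = 1.288e+04 rad/s.
Step 2 — Component impedances:
  Z1: Z = R = 857 Ω
  Z2: Z = 1/(jωC) = -j/(ω·C) = 0 - j2.193e+04 Ω
  Z3: Z = R = 17.6 Ω
  Z4: Z = R = 4700 Ω
  Z5: Z = jωL = j·1.288e+04·0.0322 = 0 + j414.8 Ω
Step 3 — Bridge requires nodal analysis (the Z5 bridge couples midpoints C and D, so the two paths cannot be reduced to a simple series/parallel combination). Setting node B to ground and injecting 1 A at node A, the 3-node admittance system at A, C, D solves to V_A = Z_AB = 4501 - j975.5 Ω = 4605∠-12.2° Ω.
Step 4 — Source phasor: V = 29.4∠-80.3° V = 4.954 - j28.98 V.
Step 5 — Ohm's law: I = V / Z_total = (4.954 - j28.98) / (4501 - j975.5) = 0.002384 - j0.005922 A.
Step 6 — Convert to polar: |I| = 0.006384 A, ∠I = -68.1°.

I = 0.006384∠-68.1° A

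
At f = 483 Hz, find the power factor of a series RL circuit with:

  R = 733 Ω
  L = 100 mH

Step 1 — Angular frequency: ω = 2π·f = 2π·483 = 3035 rad/s.
Step 2 — Component impedances:
  R: Z = R = 733 Ω
  L: Z = jωL = j·3035·0.1 = 0 + j303.5 Ω
Step 3 — Series combination: Z_total = R + L = 733 + j303.5 Ω = 793.3∠22.5° Ω.
Step 4 — Power factor: PF = cos(φ) = Re(Z)/|Z| = 733/793.34 = 0.9239.
Step 5 — Type: Im(Z) = 303.5 ⇒ lagging (phase φ = 22.5°).

PF = 0.9239 (lagging, φ = 22.5°)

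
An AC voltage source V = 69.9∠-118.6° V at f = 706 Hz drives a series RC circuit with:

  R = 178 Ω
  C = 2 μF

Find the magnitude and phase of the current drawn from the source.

Step 1 — Angular frequency: ω = 2π·f = 2π·706 = 4436 rad/s.
Step 2 — Component impedances:
  R: Z = R = 178 Ω
  C: Z = 1/(jωC) = -j/(ω·C) = 0 - j112.7 Ω
Step 3 — Series combination: Z_total = R + C = 178 - j112.7 Ω = 210.7∠-32.3° Ω.
Step 4 — Source phasor: V = 69.9∠-118.6° V = -33.46 - j61.37 V.
Step 5 — Ohm's law: I = V / Z_total = (-33.46 - j61.37) / (178 - j112.7) = 0.02166 - j0.3311 A.
Step 6 — Convert to polar: |I| = 0.3318 A, ∠I = -86.3°.

I = 0.3318∠-86.3° A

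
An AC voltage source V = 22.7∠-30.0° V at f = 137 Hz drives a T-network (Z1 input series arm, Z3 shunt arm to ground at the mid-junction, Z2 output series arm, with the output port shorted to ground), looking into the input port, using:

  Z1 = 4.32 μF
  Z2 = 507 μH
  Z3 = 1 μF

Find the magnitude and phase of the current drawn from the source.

Step 1 — Angular frequency: ω = 2π·f = 2π·137 = 860.8 rad/s.
Step 2 — Component impedances:
  Z1: Z = 1/(jωC) = -j/(ω·C) = 0 - j268.9 Ω
  Z2: Z = jωL = j·860.8·0.000507 = 0 + j0.4364 Ω
  Z3: Z = 1/(jωC) = -j/(ω·C) = 0 - j1162 Ω
Step 3 — With the output port shorted to ground, the output series arm Z2 runs from the junction to ground; the shunt arm Z3 also runs from the junction to ground. They appear in parallel: Z3 || Z2 = 0 + j0.4366 Ω.
Step 4 — Series with input arm Z1: Z_in = Z1 + (Z3 || Z2) = 0 - j268.5 Ω = 268.5∠-90.0° Ω.
Step 5 — Source phasor: V = 22.7∠-30.0° V = 19.66 - j11.35 V.
Step 6 — Ohm's law: I = V / Z_total = (19.66 - j11.35) / (0 - j268.5) = 0.04228 + j0.07322 A.
Step 7 — Convert to polar: |I| = 0.08455 A, ∠I = 60.0°.

I = 0.08455∠60.0° A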